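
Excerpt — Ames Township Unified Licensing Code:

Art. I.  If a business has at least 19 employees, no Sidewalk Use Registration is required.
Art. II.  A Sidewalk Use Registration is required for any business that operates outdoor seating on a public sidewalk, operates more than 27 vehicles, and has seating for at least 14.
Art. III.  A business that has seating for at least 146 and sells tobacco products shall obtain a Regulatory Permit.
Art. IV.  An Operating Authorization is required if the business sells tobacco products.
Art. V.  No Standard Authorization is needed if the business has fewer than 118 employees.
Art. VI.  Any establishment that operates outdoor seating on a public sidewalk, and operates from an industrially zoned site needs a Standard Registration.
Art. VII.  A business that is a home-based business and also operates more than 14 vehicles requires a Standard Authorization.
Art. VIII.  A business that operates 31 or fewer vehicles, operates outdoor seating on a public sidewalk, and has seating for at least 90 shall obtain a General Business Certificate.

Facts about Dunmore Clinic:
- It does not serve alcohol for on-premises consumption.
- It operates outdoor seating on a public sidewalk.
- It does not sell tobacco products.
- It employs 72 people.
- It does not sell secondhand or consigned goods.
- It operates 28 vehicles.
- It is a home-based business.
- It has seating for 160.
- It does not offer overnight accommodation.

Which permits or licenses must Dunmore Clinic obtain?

Art. I. employees 72 ≥ 19 → exempt from Sidewalk Use Registration.
Art. II. operates outdoor seating on a public sidewalk; vehicles 28 > 27; seating 160 ≥ 14 → Sidewalk Use Registration required.
Art. III. seating 160 ≥ 146; does not sell tobacco products → Regulatory Permit not required.
Art. IV. does not sell tobacco products → Operating Authorization not required.
Art. V. employees 72 < 118 → exempt from Standard Authorization.
Art. VI. operates outdoor seating on a public sidewalk; is a home-based business (not: operates from an industrially zoned site) → Standard Registration not required.
Art. VII. is a home-based business; vehicles 28 > 14 → Standard Authorization required.
Art. VIII. vehicles 28 ≤ 31; operates outdoor seating on a public sidewalk; seating 160 ≥ 90 → General Business Certificate required.

General Business Certificate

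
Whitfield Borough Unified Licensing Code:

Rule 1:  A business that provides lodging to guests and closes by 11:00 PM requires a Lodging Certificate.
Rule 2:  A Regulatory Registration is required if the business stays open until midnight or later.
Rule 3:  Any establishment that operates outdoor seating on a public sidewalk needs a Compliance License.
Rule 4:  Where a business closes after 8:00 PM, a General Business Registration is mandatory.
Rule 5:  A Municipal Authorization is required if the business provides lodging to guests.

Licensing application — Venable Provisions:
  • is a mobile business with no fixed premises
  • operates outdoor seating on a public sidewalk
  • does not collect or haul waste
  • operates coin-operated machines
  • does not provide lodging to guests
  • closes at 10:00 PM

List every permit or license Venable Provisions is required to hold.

Rule 1: does not provide lodging to guests; closes 10:00 PM, at/before 11:00 PM → Lodging Certificate not required.
Rule 2: closes 10:00 PM, at/before midnight → Regulatory Registration not required.
Rule 3: operates outdoor seating on a public sidewalk → Compliance License required.
Rule 4: closes 10:00 PM, after 8:00 PM → General Business Registration required.
Rule 5: does not provide lodging to guests → Municipal Authorization not required.

Compliance License, General Business Registration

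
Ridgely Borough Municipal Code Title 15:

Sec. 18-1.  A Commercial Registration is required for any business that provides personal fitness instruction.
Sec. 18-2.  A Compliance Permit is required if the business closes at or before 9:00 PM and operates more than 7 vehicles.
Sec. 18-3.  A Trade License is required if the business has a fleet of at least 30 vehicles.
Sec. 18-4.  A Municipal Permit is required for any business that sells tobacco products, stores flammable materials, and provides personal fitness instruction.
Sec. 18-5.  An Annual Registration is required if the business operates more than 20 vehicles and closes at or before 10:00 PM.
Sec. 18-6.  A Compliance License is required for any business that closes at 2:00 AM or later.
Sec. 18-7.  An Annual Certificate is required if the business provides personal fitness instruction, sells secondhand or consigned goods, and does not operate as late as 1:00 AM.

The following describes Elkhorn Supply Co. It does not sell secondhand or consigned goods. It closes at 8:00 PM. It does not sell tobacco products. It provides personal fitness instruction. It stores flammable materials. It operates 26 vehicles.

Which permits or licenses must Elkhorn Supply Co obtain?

Sec. 18-1. provides personal fitness instruction → Commercial Registration required.
Sec. 18-2. closes 8:00 PM, at/before 9:00 PM; vehicles 26 > 7 → Compliance Permit required.
Sec. 18-3. vehicles 26 < 30 → Trade License not required.
Sec. 18-4. does not sell tobacco products; stores flammable materials; provides personal fitness instruction → Municipal Permit not required.
Sec. 18-5. vehicles 26 > 20; closes 8:00 PM, at/before 10:00 PM → Annual Registration required.
Sec. 18-6. closes 8:00 PM, at/before 2:00 AM → Compliance License not required.
Sec. 18-7. provides personal fitness instruction; does not sell secondhand or consigned goods; closes 8:00 PM, at/before 1:00 AM → Annual Certificate not required.

Annual Registration, Commercial Registration, Compliance Permit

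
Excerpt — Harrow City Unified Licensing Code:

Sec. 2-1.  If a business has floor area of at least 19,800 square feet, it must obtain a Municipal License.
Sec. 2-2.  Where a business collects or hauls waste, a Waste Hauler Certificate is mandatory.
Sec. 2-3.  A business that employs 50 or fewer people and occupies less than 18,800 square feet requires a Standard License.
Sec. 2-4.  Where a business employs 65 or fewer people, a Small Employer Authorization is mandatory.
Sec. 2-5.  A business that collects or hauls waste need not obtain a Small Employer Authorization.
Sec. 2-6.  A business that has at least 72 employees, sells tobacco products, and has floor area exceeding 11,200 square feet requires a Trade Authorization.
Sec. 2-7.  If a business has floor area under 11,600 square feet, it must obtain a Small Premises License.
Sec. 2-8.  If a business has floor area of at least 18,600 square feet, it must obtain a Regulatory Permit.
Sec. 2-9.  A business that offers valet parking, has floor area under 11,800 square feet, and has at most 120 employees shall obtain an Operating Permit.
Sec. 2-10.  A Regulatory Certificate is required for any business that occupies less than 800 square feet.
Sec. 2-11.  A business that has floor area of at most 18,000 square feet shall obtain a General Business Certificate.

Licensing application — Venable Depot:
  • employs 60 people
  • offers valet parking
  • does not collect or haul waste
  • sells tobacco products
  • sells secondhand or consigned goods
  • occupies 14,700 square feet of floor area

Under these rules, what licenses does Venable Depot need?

General Business Certificate, Small Employer Authorization

Sec. 2-1. floor area 14,700 square feet < 19,800 square feet → Municipal License not required.
Sec. 2-2. does not collect or haul waste → Waste Hauler Certificate not required.
Sec. 2-3. employees 60 > 50; floor area 14,700 square feet < 18,800 square feet → Standard License not required.
Sec. 2-4. employees 60 ≤ 65 → Small Employer Authorization required.
Sec. 2-5. does not collect or haul waste → Small Employer Authorization exemption does not apply.
Sec. 2-6. employees 60 < 72; sells tobacco products; floor area 14,700 square feet > 11,200 square feet → Trade Authorization not required.
Sec. 2-7. floor area 14,700 square feet ≥ 11,600 square feet → Small Premises License not required.
Sec. 2-8. floor area 14,700 square feet < 18,600 square feet → Regulatory Permit not required.
Sec. 2-9. offers valet parking; floor area 14,700 square feet ≥ 11,800 square feet; employees 60 ≤ 120 → Operating Permit not required.
Sec. 2-10. floor area 14,700 square feet ≥ 800 square feet → Regulatory Certificate not required.
Sec. 2-11. floor area 14,700 square feet ≤ 18,000 square feet → General Business Certificate required.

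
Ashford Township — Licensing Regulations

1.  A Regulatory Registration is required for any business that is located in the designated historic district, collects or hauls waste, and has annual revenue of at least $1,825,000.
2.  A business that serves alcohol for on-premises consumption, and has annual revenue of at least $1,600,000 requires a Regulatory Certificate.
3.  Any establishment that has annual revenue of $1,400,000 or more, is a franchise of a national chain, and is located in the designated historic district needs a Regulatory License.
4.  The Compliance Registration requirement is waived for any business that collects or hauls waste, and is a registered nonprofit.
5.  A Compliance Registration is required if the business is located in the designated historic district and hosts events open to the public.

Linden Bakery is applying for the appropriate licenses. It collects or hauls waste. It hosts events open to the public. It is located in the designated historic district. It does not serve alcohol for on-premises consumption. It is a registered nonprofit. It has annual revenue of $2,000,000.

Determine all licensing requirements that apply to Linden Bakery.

Regulatory Registration

1. is located in the designated historic district; collects or hauls waste; revenue $2,000,000 ≥ $1,825,000 → Regulatory Registration required.
2. does not serve alcohol for on-premises consumption; revenue $2,000,000 ≥ $1,600,000 → Regulatory Certificate not required.
3. revenue $2,000,000 ≥ $1,400,000; is a registered nonprofit (not: is a franchise of a national chain); is located in the designated historic district → Regulatory License not required.
4. collects or hauls waste; is a registered nonprofit → exempt from Compliance Registration.
5. is located in the designated historic district; hosts events open to the public → Compliance Registration required.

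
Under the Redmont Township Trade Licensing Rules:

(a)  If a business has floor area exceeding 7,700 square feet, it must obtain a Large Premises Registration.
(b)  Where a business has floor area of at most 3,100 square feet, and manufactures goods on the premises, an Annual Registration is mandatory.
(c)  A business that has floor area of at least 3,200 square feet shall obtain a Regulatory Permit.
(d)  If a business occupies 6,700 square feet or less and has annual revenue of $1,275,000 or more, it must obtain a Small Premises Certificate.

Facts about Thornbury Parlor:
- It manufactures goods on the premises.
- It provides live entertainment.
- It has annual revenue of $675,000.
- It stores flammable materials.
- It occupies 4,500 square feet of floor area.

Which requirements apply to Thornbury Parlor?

Regulatory Permit

(a) floor area 4,500 square feet ≤ 7,700 square feet → Large Premises Registration not required.
(b) floor area 4,500 square feet > 3,100 square feet; manufactures goods on the premises → Annual Registration not required.
(c) floor area 4,500 square feet ≥ 3,200 square feet → Regulatory Permit required.
(d) floor area 4,500 square feet ≤ 6,700 square feet; revenue $675,000 < $1,275,000 → Small Premises Certificate not required.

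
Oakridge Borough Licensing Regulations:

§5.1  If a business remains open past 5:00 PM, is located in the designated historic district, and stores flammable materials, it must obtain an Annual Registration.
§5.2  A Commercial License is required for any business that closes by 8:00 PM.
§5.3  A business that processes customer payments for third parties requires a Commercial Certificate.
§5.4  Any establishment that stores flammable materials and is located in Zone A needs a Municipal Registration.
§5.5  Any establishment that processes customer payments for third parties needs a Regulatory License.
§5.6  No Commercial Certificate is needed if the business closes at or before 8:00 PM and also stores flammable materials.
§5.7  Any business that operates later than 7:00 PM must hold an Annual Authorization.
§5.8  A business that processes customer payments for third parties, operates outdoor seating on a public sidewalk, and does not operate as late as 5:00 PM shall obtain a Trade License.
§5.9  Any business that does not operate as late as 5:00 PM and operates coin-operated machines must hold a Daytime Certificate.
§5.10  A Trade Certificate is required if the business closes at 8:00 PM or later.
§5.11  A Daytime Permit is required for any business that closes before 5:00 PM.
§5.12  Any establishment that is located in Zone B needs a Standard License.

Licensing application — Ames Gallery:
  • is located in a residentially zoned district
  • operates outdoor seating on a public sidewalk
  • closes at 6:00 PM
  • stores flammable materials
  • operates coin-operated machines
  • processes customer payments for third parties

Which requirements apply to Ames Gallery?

§5.1 closes 6:00 PM, after 5:00 PM; is located in a residentially zoned district (not: is located in the designated historic district); stores flammable materials → Annual Registration not required.
§5.2 closes 6:00 PM, at/before 8:00 PM → Commercial License required.
§5.3 processes customer payments for third parties → Commercial Certificate required.
§5.4 stores flammable materials; is located in a residentially zoned district (not: is located in Zone A) → Municipal Registration not required.
§5.5 processes customer payments for third parties → Regulatory License required.
§5.6 closes 6:00 PM, at/before 8:00 PM; stores flammable materials → exempt from Commercial Certificate.
§5.7 closes 6:00 PM, at/before 7:00 PM → Annual Authorization not required.
§5.8 processes customer payments for third parties; operates outdoor seating on a public sidewalk; closes 6:00 PM, after 5:00 PM → Trade License not required.
§5.9 closes 6:00 PM, after 5:00 PM; operates coin-operated machines → Daytime Certificate not required.
§5.10 closes 6:00 PM, at/before 8:00 PM → Trade Certificate not required.
§5.11 closes 6:00 PM, after 5:00 PM → Daytime Permit not required.
§5.12 is located in a residentially zoned district (not: is located in Zone B) → Standard License not required.

Commercial License, Regulatory License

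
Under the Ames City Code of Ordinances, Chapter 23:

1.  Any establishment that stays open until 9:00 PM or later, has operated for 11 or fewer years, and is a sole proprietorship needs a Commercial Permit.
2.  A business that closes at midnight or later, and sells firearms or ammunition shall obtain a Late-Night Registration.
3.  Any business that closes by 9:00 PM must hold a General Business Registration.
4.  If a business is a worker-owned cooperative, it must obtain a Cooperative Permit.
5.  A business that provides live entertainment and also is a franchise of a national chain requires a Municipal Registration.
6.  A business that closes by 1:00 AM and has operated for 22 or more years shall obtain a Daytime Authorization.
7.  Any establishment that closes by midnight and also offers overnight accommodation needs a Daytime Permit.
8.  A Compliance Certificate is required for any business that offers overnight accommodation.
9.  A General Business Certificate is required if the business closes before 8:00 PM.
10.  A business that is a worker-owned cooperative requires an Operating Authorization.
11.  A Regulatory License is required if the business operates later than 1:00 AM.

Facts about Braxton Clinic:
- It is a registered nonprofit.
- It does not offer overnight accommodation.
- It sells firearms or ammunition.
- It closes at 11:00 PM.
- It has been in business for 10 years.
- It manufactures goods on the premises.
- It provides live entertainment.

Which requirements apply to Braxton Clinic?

1. closes 11:00 PM, after 9:00 PM; years in business 10 ≤ 11; is a registered nonprofit (not: is a sole proprietorship) → Commercial Permit not required.
2. closes 11:00 PM, at/before midnight; sells firearms or ammunition → Late-Night Registration not required.
3. closes 11:00 PM, after 9:00 PM → General Business Registration not required.
4. is a registered nonprofit (not: is a worker-owned cooperative) → Cooperative Permit not required.
5. provides live entertainment; is a registered nonprofit (not: is a franchise of a national chain) → Municipal Registration not required.
6. closes 11:00 PM, at/before 1:00 AM; years in business 10 < 22 → Daytime Authorization not required.
7. closes 11:00 PM, at/before midnight; does not offer overnight accommodation → Daytime Permit not required.
8. does not offer overnight accommodation → Compliance Certificate not required.
9. closes 11:00 PM, after 8:00 PM → General Business Certificate not required.
10. is a registered nonprofit (not: is a worker-owned cooperative) → Operating Authorization not required.
11. closes 11:00 PM, at/before 1:00 AM → Regulatory License not required.

None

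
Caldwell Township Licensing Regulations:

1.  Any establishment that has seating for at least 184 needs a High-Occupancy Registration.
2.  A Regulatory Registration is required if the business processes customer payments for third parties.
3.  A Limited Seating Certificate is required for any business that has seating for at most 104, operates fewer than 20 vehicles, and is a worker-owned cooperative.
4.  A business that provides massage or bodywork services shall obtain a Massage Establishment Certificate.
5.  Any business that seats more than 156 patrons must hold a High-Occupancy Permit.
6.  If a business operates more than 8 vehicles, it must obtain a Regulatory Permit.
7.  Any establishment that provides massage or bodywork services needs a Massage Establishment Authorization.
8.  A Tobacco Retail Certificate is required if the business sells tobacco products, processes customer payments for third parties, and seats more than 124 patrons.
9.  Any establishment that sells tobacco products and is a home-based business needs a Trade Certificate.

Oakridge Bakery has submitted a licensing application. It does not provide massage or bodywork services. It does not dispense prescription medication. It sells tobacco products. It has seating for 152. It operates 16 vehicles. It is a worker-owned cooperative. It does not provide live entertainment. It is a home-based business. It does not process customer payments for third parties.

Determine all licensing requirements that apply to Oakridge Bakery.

1. seating 152 < 184 → High-Occupancy Registration not required.
2. does not process customer payments for third parties → Regulatory Registration not required.
3. seating 152 > 104; vehicles 16 < 20; is a worker-owned cooperative → Limited Seating Certificate not required.
4. does not provide massage or bodywork services → Massage Establishment Certificate not required.
5. seating 152 ≤ 156 → High-Occupancy Permit not required.
6. vehicles 16 > 8 → Regulatory Permit required.
7. does not provide massage or bodywork services → Massage Establishment Authorization not required.
8. sells tobacco products; does not process customer payments for third parties; seating 152 > 124 → Tobacco Retail Certificate not required.
9. sells tobacco products; is a home-based business → Trade Certificate required.

Regulatory Permit, Trade Certificate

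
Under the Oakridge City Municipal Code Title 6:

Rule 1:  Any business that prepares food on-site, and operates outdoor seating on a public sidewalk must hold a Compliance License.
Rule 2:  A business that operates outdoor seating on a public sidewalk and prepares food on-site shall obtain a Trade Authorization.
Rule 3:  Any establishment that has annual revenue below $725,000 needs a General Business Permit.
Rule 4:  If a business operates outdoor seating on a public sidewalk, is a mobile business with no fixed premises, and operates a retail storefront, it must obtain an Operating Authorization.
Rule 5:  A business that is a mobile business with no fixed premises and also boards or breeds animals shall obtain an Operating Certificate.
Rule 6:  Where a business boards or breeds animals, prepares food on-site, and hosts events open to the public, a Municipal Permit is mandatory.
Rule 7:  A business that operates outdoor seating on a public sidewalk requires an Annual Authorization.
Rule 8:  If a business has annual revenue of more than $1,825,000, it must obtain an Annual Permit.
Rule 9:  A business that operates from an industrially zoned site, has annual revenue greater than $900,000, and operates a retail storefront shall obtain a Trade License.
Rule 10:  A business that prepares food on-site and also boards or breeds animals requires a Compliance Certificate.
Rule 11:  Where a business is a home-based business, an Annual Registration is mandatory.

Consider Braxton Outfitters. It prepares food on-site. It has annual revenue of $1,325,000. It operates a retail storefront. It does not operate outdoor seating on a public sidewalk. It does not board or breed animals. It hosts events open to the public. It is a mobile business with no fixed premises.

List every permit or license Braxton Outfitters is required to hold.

Rule 1: prepares food on-site; does not operate outdoor seating on a public sidewalk → Compliance License not required.
Rule 2: does not operate outdoor seating on a public sidewalk; prepares food on-site → Trade Authorization not required.
Rule 3: revenue $1,325,000 ≥ $725,000 → General Business Permit not required.
Rule 4: does not operate outdoor seating on a public sidewalk; is a mobile business with no fixed premises; operates a retail storefront → Operating Authorization not required.
Rule 5: is a mobile business with no fixed premises; does not board or breed animals → Operating Certificate not required.
Rule 6: does not board or breed animals; prepares food on-site; hosts events open to the public → Municipal Permit not required.
Rule 7: does not operate outdoor seating on a public sidewalk → Annual Authorization not required.
Rule 8: revenue $1,325,000 ≤ $1,825,000 → Annual Permit not required.
Rule 9: is a mobile business with no fixed premises (not: operates from an industrially zoned site); revenue $1,325,000 > $900,000; operates a retail storefront → Trade License not required.
Rule 10: prepares food on-site; does not board or breed animals → Compliance Certificate not required.
Rule 11: is a mobile business with no fixed premises (not: is a home-based business) → Annual Registration not required.

None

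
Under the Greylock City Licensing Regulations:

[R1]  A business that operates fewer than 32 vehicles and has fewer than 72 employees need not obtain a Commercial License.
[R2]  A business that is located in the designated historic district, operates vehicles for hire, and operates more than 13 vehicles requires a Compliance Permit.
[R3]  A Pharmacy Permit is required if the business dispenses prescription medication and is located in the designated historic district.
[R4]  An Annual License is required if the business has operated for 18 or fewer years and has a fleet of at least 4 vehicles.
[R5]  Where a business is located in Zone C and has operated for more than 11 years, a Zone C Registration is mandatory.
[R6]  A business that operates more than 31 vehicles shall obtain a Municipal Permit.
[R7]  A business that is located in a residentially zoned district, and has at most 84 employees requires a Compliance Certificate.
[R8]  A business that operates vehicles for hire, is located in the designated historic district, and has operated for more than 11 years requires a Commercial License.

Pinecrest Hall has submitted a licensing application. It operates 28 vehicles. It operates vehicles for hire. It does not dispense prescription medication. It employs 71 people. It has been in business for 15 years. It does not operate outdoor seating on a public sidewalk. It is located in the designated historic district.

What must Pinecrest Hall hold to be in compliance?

Annual License, Compliance Permit

[R1] vehicles 28 < 32; employees 71 < 72 → exempt from Commercial License.
[R2] is located in the designated historic district; operates vehicles for hire; vehicles 28 > 13 → Compliance Permit required.
[R3] does not dispense prescription medication; is located in the designated historic district → Pharmacy Permit not required.
[R4] years in business 15 ≤ 18; vehicles 28 ≥ 4 → Annual License required.
[R5] is located in the designated historic district (not: is located in Zone C); years in business 15 > 11 → Zone C Registration not required.
[R6] vehicles 28 ≤ 31 → Municipal Permit not required.
[R7] is located in the designated historic district (not: is located in a residentially zoned district); employees 71 ≤ 84 → Compliance Certificate not required.
[R8] operates vehicles for hire; is located in the designated historic district; years in business 15 > 11 → Commercial License required.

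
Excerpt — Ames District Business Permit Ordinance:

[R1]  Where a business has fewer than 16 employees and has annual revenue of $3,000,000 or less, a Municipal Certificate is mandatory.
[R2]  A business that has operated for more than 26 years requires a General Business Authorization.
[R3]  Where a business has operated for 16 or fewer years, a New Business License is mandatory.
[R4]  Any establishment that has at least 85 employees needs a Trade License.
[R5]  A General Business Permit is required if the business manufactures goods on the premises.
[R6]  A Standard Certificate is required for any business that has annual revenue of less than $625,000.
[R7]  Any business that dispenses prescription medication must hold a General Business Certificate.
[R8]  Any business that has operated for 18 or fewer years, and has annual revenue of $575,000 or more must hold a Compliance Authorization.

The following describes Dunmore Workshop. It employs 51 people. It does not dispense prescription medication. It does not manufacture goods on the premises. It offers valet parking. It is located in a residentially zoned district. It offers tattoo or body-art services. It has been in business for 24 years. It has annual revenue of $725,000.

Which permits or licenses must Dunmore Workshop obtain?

None

[R1] employees 51 ≥ 16; revenue $725,000 ≤ $3,000,000 → Municipal Certificate not required.
[R2] years in business 24 ≤ 26 → General Business Authorization not required.
[R3] years in business 24 > 16 → New Business License not required.
[R4] employees 51 < 85 → Trade License not required.
[R5] does not manufacture goods on the premises → General Business Permit not required.
[R6] revenue $725,000 ≥ $625,000 → Standard Certificate not required.
[R7] does not dispense prescription medication → General Business Certificate not required.
[R8] years in business 24 > 18; revenue $725,000 ≥ $575,000 → Compliance Authorization not required.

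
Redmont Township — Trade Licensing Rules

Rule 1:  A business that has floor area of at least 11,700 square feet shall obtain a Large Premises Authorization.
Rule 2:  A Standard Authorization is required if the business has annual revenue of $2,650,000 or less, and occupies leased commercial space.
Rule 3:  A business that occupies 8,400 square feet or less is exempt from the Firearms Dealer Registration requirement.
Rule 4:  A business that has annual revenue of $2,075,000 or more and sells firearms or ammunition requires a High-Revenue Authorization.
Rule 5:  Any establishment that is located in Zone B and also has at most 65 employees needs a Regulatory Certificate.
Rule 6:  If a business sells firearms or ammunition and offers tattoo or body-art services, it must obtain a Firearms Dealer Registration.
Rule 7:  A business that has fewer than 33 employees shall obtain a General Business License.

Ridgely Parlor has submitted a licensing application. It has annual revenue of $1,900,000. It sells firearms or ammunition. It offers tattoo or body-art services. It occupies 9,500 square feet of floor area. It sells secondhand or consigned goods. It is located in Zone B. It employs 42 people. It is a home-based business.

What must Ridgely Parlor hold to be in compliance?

Firearms Dealer Registration, Regulatory Certificate

Rule 1: floor area 9,500 square feet < 11,700 square feet → Large Premises Authorization not required.
Rule 2: revenue $1,900,000 ≤ $2,650,000; is a home-based business (not: occupies leased commercial space) → Standard Authorization not required.
Rule 3: floor area 9,500 square feet > 8,400 square feet → Firearms Dealer Registration exemption does not apply.
Rule 4: revenue $1,900,000 < $2,075,000; sells firearms or ammunition → High-Revenue Authorization not required.
Rule 5: is located in Zone B; employees 42 ≤ 65 → Regulatory Certificate required.
Rule 6: sells firearms or ammunition; offers tattoo or body-art services → Firearms Dealer Registration required.
Rule 7: employees 42 ≥ 33 → General Business License not required.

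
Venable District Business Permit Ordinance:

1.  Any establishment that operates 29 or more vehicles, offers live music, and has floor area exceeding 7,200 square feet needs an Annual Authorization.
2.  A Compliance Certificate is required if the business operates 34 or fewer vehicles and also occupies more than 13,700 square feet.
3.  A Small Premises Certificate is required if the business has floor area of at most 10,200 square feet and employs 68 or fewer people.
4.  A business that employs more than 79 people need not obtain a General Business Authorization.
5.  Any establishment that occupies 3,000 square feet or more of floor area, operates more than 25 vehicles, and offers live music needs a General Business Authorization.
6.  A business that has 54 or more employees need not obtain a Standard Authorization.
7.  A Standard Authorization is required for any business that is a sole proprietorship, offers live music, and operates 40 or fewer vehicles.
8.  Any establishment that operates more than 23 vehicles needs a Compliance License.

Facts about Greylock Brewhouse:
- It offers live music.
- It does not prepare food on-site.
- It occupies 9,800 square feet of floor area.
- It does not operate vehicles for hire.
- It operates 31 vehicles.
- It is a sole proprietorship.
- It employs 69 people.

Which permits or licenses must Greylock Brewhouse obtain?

1. vehicles 31 ≥ 29; offers live music; floor area 9,800 square feet > 7,200 square feet → Annual Authorization required.
2. vehicles 31 ≤ 34; floor area 9,800 square feet ≤ 13,700 square feet → Compliance Certificate not required.
3. floor area 9,800 square feet ≤ 10,200 square feet; employees 69 > 68 → Small Premises Certificate not required.
4. employees 69 ≤ 79 → General Business Authorization exemption does not apply.
5. floor area 9,800 square feet ≥ 3,000 square feet; vehicles 31 > 25; offers live music → General Business Authorization required.
6. employees 69 ≥ 54 → exempt from Standard Authorization.
7. is a sole proprietorship; offers live music; vehicles 31 ≤ 40 → Standard Authorization required.
8. vehicles 31 > 23 → Compliance License required.

Annual Authorization, Compliance License, General Business Authorization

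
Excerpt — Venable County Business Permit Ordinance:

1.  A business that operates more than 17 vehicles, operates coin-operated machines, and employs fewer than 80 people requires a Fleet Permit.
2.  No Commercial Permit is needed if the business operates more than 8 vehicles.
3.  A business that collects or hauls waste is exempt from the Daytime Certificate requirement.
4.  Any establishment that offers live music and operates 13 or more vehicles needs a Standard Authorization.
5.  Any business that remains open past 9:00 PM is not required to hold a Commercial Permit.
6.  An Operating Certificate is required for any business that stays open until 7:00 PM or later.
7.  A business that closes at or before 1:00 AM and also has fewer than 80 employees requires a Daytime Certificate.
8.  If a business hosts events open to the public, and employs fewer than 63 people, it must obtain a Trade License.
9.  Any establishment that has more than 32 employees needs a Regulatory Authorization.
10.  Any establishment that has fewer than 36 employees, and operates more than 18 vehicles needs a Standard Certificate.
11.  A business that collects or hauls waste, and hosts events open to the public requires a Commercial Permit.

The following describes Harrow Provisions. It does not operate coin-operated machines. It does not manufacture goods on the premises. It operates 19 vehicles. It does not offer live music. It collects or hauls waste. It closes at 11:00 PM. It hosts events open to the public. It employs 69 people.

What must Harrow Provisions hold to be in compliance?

Operating Certificate, Regulatory Authorization

1. vehicles 19 > 17; does not operate coin-operated machines; employees 69 < 80 → Fleet Permit not required.
2. vehicles 19 > 8 → exempt from Commercial Permit.
3. collects or hauls waste → exempt from Daytime Certificate.
4. does not offer live music; vehicles 19 ≥ 13 → Standard Authorization not required.
5. closes 11:00 PM, after 9:00 PM → exempt from Commercial Permit.
6. closes 11:00 PM, after 7:00 PM → Operating Certificate required.
7. closes 11:00 PM, at/before 1:00 AM; employees 69 < 80 → Daytime Certificate required.
8. hosts events open to the public; employees 69 ≥ 63 → Trade License not required.
9. employees 69 > 32 → Regulatory Authorization required.
10. employees 69 ≥ 36; vehicles 19 > 18 → Standard Certificate not required.
11. collects or hauls waste; hosts events open to the public → Commercial Permit required.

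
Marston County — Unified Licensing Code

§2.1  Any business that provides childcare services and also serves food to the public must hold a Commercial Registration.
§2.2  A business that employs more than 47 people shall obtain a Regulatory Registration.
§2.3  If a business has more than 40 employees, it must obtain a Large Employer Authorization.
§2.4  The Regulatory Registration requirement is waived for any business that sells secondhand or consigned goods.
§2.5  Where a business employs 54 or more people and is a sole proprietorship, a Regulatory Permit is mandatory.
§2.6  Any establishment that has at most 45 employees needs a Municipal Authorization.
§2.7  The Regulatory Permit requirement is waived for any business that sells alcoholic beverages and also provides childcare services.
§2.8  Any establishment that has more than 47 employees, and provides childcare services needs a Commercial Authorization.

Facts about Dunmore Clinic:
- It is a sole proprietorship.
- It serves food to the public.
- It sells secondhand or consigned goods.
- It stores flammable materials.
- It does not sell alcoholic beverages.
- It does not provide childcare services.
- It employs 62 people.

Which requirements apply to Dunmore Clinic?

§2.1 does not provide childcare services; serves food to the public → Commercial Registration not required.
§2.2 employees 62 > 47 → Regulatory Registration required.
§2.3 employees 62 > 40 → Large Employer Authorization required.
§2.4 sells secondhand or consigned goods → exempt from Regulatory Registration.
§2.5 employees 62 ≥ 54; is a sole proprietorship → Regulatory Permit required.
§2.6 employees 62 > 45 → Municipal Authorization not required.
§2.7 does not sell alcoholic beverages; does not provide childcare services → Regulatory Permit exemption does not apply.
§2.8 employees 62 > 47; does not provide childcare services → Commercial Authorization not required.

Large Employer Authorization, Regulatory Permit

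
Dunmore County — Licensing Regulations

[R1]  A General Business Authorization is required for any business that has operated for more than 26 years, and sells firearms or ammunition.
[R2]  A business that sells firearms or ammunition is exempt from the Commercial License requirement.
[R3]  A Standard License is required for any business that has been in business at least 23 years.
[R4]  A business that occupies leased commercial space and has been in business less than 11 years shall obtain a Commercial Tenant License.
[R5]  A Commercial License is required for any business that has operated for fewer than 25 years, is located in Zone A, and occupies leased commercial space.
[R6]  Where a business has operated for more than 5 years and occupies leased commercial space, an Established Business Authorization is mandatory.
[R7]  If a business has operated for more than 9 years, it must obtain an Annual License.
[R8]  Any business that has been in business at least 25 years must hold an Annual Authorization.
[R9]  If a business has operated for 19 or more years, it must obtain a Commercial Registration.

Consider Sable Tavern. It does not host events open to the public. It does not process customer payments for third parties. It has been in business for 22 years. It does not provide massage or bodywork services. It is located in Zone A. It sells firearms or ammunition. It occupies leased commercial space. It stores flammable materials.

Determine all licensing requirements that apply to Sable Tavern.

Annual License, Commercial Registration, Established Business Authorization

[R1] years in business 22 ≤ 26; sells firearms or ammunition → General Business Authorization not required.
[R2] sells firearms or ammunition → exempt from Commercial License.
[R3] years in business 22 < 23 → Standard License not required.
[R4] occupies leased commercial space; years in business 22 ≥ 11 → Commercial Tenant License not required.
[R5] years in business 22 < 25; is located in Zone A; occupies leased commercial space → Commercial License required.
[R6] years in business 22 > 5; occupies leased commercial space → Established Business Authorization required.
[R7] years in business 22 > 9 → Annual License required.
[R8] years in business 22 < 25 → Annual Authorization not required.
[R9] years in business 22 ≥ 19 → Commercial Registration required.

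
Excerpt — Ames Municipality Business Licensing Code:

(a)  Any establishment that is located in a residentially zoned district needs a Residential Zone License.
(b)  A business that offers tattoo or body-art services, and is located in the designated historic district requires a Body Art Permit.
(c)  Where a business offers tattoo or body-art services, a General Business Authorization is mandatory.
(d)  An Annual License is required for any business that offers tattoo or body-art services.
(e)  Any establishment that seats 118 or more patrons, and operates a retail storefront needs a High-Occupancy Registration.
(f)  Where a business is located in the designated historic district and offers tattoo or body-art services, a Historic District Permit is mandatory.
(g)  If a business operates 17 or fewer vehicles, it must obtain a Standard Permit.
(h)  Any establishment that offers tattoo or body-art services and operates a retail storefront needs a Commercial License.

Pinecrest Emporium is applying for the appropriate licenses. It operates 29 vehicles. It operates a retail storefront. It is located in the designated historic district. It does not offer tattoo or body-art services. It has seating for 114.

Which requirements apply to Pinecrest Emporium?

(a) is located in the designated historic district (not: is located in a residentially zoned district) → Residential Zone License not required.
(b) does not offer tattoo or body-art services; is located in the designated historic district → Body Art Permit not required.
(c) does not offer tattoo or body-art services → General Business Authorization not required.
(d) does not offer tattoo or body-art services → Annual License not required.
(e) seating 114 < 118; operates a retail storefront → High-Occupancy Registration not required.
(f) is located in the designated historic district; does not offer tattoo or body-art services → Historic District Permit not required.
(g) vehicles 29 > 17 → Standard Permit not required.
(h) does not offer tattoo or body-art services; operates a retail storefront → Commercial License not required.

None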